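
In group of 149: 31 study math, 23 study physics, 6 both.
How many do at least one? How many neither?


|A∪B| = 31+23-6 = 48
Neither = 149-48 = 101

At least one: 48; Neither: 101


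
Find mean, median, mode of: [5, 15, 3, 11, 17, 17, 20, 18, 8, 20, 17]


Sorted: [3, 5, 8, 11, 15, 17, 17, 17, 18, 20, 20]
Mean = 151/11
Median = 17
Freq: {5: 1, 15: 1, 3: 1, 11: 1, 17: 3, 20: 2, 18: 1, 8: 1}
Mode: [17]

Mean=151/11, Median=17, Mode=17


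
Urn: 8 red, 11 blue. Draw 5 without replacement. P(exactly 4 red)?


Hypergeometric: C(8,4)×C(11,1)/C(19,5)
= 70×11/11628 = 385/5814

P(X=4) = 385/5814 ≈ 6.62%


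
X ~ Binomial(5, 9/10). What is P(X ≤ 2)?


P(X ≤ 2) = Σ P(X=i) for i=0..2
P(X=0) = 1/100000
P(X=1) = 9/20000
P(X=2) = 81/10000
Sum = 107/12500

P(X ≤ 2) = 107/12500 ≈ 0.86%


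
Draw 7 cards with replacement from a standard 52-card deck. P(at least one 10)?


P(not a 10) = 48/52 = 12/13
P(none in 7 draws) = (12/13)^7 = 35831808/62748517
P(≥1 10) = 1 - 35831808/62748517 = 26916709/62748517

P = 26916709/62748517 ≈ 42.90%


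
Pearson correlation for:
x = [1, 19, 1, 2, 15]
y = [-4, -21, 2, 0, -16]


n=5, Σx=38, Σy=-39, Σxy=-641, Σx²=592, Σy²=717
r = (5×(-641) - 38×(-39))/√((5×592 - 38²)(5×717 - (-39)²))
= -1723/√(1516×2064) = -1723/√3129024 ≈ -1723/1768.9047 ≈ -0.9740

r ≈ -0.9740


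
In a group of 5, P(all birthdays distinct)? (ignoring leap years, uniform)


P(all different) = Π(365-i)/365 for i=0..4
= (365/365)×(364/365)×...×(361/365)
= 0.972864

P ≈ 0.9729 ≈ 97.29%


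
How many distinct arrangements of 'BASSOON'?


Letters: 7, freq: {'B': 1, 'A': 1, 'S': 2, 'O': 2, 'N': 1}
7!/(1!×1!×2!×2!×1!) = 5040/4 = 1260

1260


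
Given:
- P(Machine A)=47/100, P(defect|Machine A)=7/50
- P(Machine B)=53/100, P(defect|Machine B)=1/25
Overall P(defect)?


P(B) = Σ P(B|Aᵢ)×P(Aᵢ)
  7/50×47/100 = 329/5000
  1/25×53/100 = 53/2500
Sum = 87/1000

P(defect) = 87/1000 ≈ 8.70%


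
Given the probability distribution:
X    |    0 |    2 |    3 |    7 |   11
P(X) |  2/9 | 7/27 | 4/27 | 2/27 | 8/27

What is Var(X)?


E[X] = 128/27
E[X²] = 1130/27
Var(X) = E[X²] - (E[X])² = 1130/27 - 16384/729 = 14126/729

Var(X) = 14126/729 ≈ 19.3772


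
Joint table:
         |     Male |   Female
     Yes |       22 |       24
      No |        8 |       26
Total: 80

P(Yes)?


P(Yes) = (22+24)/80 = 46/80 = 23/40

P(Yes) = 23/40 ≈ 57.50%


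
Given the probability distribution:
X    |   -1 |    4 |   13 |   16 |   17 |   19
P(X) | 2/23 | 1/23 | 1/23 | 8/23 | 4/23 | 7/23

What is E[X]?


E[X] = Σ x·P(X=x)
= (-1)×(2/23) + (4)×(1/23) + (13)×(1/23) + (16)×(8/23) + (17)×(4/23) + (19)×(7/23)
= 344/23

E[X] = 344/23


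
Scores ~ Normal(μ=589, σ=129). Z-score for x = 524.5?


z = (x - μ)/σ = (524.5 - 589)/129 = -0.5

z = -0.5


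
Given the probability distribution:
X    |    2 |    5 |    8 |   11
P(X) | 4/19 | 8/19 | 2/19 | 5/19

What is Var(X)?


E[X] = 119/19
E[X²] = 949/19
Var(X) = E[X²] - (E[X])² = 949/19 - 14161/361 = 3870/361

Var(X) = 3870/361 ≈ 10.7202


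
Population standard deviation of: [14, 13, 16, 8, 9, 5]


Mean = 65/6
  (14-65/6)²=361/36
  (13-65/6)²=169/36
  (16-65/6)²=961/36
  (8-65/6)²=289/36
  (9-65/6)²=121/36
  (5-65/6)²=1225/36
Σ(x-μ)² = 521/6
σ² = (521/6)/6 = 521/36

σ = √(521/36) ≈ 3.8042


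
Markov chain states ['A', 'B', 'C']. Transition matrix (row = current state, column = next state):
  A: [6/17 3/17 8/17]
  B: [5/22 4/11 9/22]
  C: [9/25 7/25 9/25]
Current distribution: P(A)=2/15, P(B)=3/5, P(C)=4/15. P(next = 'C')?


P(next=C) = Σᵢ P(now=i)×P(i→C)
= 2/15×8/17 + 3/5×9/22 + 4/15×9/25
= 16/255 + 27/110 + 12/125 = 56689/140250

P = 56689/140250 ≈ 0.4042


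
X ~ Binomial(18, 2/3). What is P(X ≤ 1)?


P(X ≤ 1) = Σ P(X=i) for i=0..1
P(X=0) = 1/387420489
P(X=1) = 4/43046721
Sum = 37/387420489

P(X ≤ 1) = 37/387420489 ≈ 0.00%


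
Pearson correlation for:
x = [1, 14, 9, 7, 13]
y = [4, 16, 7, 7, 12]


n=5, Σx=44, Σy=46, Σxy=496, Σx²=496, Σy²=514
r = (5×496 - 44×46)/√((5×496 - 44²)(5×514 - 46²))
= 456/√(544×454) = 456/√246976 ≈ 456/496.9668 ≈ 0.9176

r ≈ 0.9176


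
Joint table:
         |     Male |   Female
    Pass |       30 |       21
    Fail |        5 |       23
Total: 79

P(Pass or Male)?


P(Pass∨Male) = P(Pass) + P(Male) - P(Pass∧Male)
= (51 + 35 - 30)/79 = 56/79

P = 56/79 ≈ 70.89%


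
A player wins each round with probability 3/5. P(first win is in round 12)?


Geometric: P(X=12) = (1-p)^(k-1)×p = (2/5)^11×3/5 = 6144/244140625

P(X=12) = 6144/244140625 ≈ 0.00%


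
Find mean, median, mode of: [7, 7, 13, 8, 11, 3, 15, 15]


Sorted: [3, 7, 7, 8, 11, 13, 15, 15]
Mean = 79/8
Median = 19/2
Freq: {7: 2, 13: 1, 8: 1, 11: 1, 3: 1, 15: 2}
Mode: [7, 15]

Mean=79/8, Median=19/2, Mode=[7, 15]


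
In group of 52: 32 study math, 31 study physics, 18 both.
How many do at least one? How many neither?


|A∪B| = 32+31-18 = 45
Neither = 52-45 = 7

At least one: 45; Neither: 7


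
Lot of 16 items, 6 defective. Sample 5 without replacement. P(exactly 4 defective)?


Hypergeometric: C(6,4)×C(10,1)/C(16,5)
= 15×10/4368 = 25/728

P(X=4) = 25/728 ≈ 3.43%


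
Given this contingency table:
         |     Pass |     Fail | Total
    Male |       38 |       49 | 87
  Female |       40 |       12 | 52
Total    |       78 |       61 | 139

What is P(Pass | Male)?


P(Pass | Male) = 38/(38+49) = 38/87

P(Pass|Male) = 38/87 ≈ 43.68%


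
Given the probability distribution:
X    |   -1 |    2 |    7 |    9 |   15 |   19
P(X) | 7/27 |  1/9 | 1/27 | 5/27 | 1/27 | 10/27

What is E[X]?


E[X] = Σ x·P(X=x)
= (-1)×(7/27) + (2)×(1/9) + (7)×(1/27) + (9)×(5/27) + (15)×(1/27) + (19)×(10/27)
= 256/27

E[X] = 256/27


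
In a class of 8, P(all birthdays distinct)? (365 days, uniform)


P(all different) = Π(365-i)/365 for i=0..7
= (365/365)×(364/365)×...×(358/365)
= 0.925665

P ≈ 0.9257 ≈ 92.57%


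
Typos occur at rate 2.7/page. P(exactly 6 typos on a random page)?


Poisson(λ=2.7): P(X=6) = e^(-λ)×λ^k/k!
= e^(-2.7) × 2.7^6 / 6!
≈ 0.06720551274 × 387.420489 / 720 ≈ 0.036162

P(X=6) ≈ 0.036162 ≈ 3.62%


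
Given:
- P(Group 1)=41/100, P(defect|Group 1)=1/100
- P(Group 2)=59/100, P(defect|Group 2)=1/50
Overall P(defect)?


P(B) = Σ P(B|Aᵢ)×P(Aᵢ)
  1/100×41/100 = 41/10000
  1/50×59/100 = 59/5000
Sum = 159/10000

P(defect) = 159/10000 ≈ 1.59%


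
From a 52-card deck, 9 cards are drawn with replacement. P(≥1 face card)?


P(not a face card) = 40/52 = 10/13
P(none in 9 draws) = (10/13)^9 = 1000000000/10604499373
P(≥1 face card) = 1 - 1000000000/10604499373 = 9604499373/10604499373

P = 9604499373/10604499373 ≈ 90.57%


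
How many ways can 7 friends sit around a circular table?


Circular arrangements of 7 distinct objects: fix one position to break rotational symmetry.
(n-1)! = 6! = 720

720


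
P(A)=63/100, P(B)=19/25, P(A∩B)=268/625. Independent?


P(A)×P(B) = 1197/2500
P(A∩B) = 268/625
Not equal → NOT independent

No, not independent


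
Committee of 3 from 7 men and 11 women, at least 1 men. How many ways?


Count by #men:
  1M,2W: C(7,1)×C(11,2)=385
  2M,1W: C(7,2)×C(11,1)=231
  3M,0W: C(7,3)×C(11,0)=35
Total = 651

651


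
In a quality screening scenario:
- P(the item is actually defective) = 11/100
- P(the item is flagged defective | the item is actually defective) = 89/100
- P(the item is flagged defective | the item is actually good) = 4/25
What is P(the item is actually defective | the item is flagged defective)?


Using Bayes' theorem:
P(A|B) = P(B|A)·P(A) / P(B)

P(the item is flagged defective) = 89/100 × 11/100 + 4/25 × 89/100
= 979/10000 + 89/625 = 2403/10000

P(the item is actually defective|the item is flagged defective) = (979/10000) / (2403/10000) = 11/27

P(the item is actually defective|the item is flagged defective) = 11/27 ≈ 40.74%


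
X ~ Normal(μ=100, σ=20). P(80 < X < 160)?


z₁=(80-100)/20=-1.0, z₂=(160-100)/20=3.0
P = Φ(3.0) - Φ(-1.0) = 0.998650 - 0.158655 = 0.839995 ≈ 0.8400

P(80 < X < 160) ≈ 0.8400


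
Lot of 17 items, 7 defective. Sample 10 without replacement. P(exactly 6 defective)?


Hypergeometric: C(7,6)×C(10,4)/C(17,10)
= 7×210/19448 = 735/9724

P(X=6) = 735/9724 ≈ 7.56%


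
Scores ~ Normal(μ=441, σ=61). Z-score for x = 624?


z = (x - μ)/σ = (624 - 441)/61 = 3.0

z = 3.0


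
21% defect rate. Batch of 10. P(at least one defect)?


P(all good) = (79/100)^10 = 9468276082626847201/100000000000000000000
P(≥1 defect) = 90531723917373152799/100000000000000000000

P = 90531723917373152799/100000000000000000000 ≈ 90.53%


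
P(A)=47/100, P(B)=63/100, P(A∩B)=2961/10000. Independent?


P(A)×P(B) = 2961/10000
P(A∩B) = 2961/10000
Equal ✓ → Independent

Yes, independent


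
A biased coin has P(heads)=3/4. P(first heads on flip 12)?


Geometric: P(X=12) = (1-p)^(k-1)×p = (1/4)^11×3/4 = 3/16777216

P(X=12) = 3/16777216 ≈ 0.00%


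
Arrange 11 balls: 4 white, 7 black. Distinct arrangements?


11!/(4!×7!) = 330

330


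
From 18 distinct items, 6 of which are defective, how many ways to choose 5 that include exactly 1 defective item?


Choose 1 of the 6 defective items and 4 of the other 12 items:
C(6,1)×C(12,4) = 6×495 = 2970

2970


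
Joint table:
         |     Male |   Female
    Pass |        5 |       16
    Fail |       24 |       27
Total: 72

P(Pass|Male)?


P(Pass|Male) = 5/(5+24) = 5/29

P = 5/29 ≈ 17.24%


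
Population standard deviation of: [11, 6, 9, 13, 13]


Mean = 52/5
  (11-52/5)²=9/25
  (6-52/5)²=484/25
  (9-52/5)²=49/25
  (13-52/5)²=169/25
  (13-52/5)²=169/25
Σ(x-μ)² = 176/5
σ² = (176/5)/5 = 176/25

σ = √(176/25) ≈ 2.6533


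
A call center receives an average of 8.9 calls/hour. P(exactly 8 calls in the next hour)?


Poisson(λ=8.9): P(X=8) = e^(-λ)×λ^k/k!
= e^(-8.9) × 8.9^8 / 8!
≈ 0.0001363889265 × 39365888.057 / 40320 ≈ 0.133161

P(X=8) ≈ 0.133161 ≈ 13.32%


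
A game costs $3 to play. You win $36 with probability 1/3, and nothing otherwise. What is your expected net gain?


E[gain] = (36-3)×1/3 + (-3)×2/3
= 11 - 2 = 9

Expected net gain = $9 ≈ $9.00


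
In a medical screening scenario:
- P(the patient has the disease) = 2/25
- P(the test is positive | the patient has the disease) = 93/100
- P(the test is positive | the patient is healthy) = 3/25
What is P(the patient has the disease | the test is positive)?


Using Bayes' theorem:
P(A|B) = P(B|A)·P(A) / P(B)

P(the test is positive) = 93/100 × 2/25 + 3/25 × 23/25
= 93/1250 + 69/625 = 231/1250

P(the patient has the disease|the test is positive) = (93/1250) / (231/1250) = 31/77

P(the patient has the disease|the test is positive) = 31/77 ≈ 40.26%


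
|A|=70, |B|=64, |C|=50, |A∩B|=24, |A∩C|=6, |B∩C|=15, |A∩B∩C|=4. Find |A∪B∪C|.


|A∪B∪C| = 70+64+50-24-6-15+4 = 143

|A∪B∪C| = 143


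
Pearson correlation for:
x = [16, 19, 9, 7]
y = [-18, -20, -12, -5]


n=4, Σx=51, Σy=-55, Σxy=-811, Σx²=747, Σy²=893
r = (4×(-811) - 51×(-55))/√((4×747 - 51²)(4×893 - (-55)²))
= -439/√(387×547) = -439/√211689 ≈ -439/460.0967 ≈ -0.9541

r ≈ -0.9541


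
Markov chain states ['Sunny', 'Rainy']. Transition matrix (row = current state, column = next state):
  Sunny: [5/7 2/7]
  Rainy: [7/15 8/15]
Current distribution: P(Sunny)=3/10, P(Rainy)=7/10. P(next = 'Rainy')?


P(next=Rainy) = Σᵢ P(now=i)×P(i→Rainy)
= 3/10×2/7 + 7/10×8/15
= 3/35 + 28/75 = 241/525

P = 241/525 ≈ 0.4590


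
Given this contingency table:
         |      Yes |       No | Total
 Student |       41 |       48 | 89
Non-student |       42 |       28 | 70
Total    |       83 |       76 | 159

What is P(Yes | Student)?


P(Yes | Student) = 41/(41+48) = 41/89

P(Yes|Student) = 41/89 ≈ 46.07%


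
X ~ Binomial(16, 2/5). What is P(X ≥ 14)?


P(X ≥ 14) = Σ P(X=i) for i=14..16
P(X=14) = 3538944/30517578125
P(X=15) = 1572864/152587890625
P(X=16) = 65536/152587890625
Sum = 3866624/30517578125

P(X ≥ 14) = 3866624/30517578125 ≈ 0.01%


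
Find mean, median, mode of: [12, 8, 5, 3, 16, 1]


Sorted: [1, 3, 5, 8, 12, 16]
Mean = 45/6 = 15/2
Median = 13/2
Freq: {12: 1, 8: 1, 5: 1, 3: 1, 16: 1, 1: 1}
Mode: No mode

Mean=15/2, Median=13/2, Mode=No mode


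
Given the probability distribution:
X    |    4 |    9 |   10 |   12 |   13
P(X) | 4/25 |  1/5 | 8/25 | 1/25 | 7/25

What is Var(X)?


E[X] = 244/25
E[X²] = 2596/25
Var(X) = E[X²] - (E[X])² = 2596/25 - 59536/625 = 5364/625

Var(X) = 5364/625 ≈ 8.5824


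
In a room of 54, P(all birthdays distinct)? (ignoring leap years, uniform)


P(all different) = Π(365-i)/365 for i=0..53
= (365/365)×(364/365)×...×(312/365)
= 0.016123

P ≈ 0.0161 ≈ 1.61%


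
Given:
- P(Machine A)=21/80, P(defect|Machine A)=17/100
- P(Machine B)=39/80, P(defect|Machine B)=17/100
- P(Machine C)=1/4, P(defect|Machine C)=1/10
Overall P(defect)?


P(B) = Σ P(B|Aᵢ)×P(Aᵢ)
  17/100×21/80 = 357/8000
  17/100×39/80 = 663/8000
  1/10×1/4 = 1/40
Sum = 61/400

P(defect) = 61/400 ≈ 15.25%


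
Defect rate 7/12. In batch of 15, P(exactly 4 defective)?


Binomial: P(X=4) = C(15,4)×p^4×(1-p)^11
= 1365 × 2401/20736 × 48828125/743008370688 = 53342529296875/5135673858195456

P(X=4) = 53342529296875/5135673858195456 ≈ 1.04%


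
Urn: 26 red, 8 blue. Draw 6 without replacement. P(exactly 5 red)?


Hypergeometric: C(26,5)×C(8,1)/C(34,6)
= 65780×8/1344904 = 5980/15283

P(X=5) = 5980/15283 ≈ 39.13%


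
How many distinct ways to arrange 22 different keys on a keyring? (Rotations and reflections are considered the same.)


Free circular arrangements: rotations and reflections both identified.
(n-1)!/2 = 21!/2 = 51090942171709440000/2 = 25545471085854720000

25545471085854720000


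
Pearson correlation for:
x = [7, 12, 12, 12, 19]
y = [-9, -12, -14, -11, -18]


n=5, Σx=62, Σy=-64, Σxy=-849, Σx²=842, Σy²=866
r = (5×(-849) - 62×(-64))/√((5×842 - 62²)(5×866 - (-64)²))
= -277/√(366×234) = -277/√85644 ≈ -277/292.6500 ≈ -0.9465

r ≈ -0.9465


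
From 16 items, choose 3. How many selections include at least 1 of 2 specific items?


Complement: C(16,3) - C(14,3) = 560 - 364 = 196

196


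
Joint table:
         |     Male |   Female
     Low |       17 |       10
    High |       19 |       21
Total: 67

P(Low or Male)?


P(Low∨Male) = P(Low) + P(Male) - P(Low∧Male)
= (27 + 36 - 17)/67 = 46/67

P = 46/67 ≈ 68.66%


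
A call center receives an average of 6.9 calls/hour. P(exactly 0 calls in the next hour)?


Poisson(λ=6.9): P(X=0) = e^(-λ)×λ^k/k!
= e^(-6.9) × 6.9^0 / 0!
≈ 0.001007785429 × 1 / 1 ≈ 0.001008

P(X=0) ≈ 0.001008 ≈ 0.10%


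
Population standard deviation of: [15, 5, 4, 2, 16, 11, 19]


Mean = 72/7
  (15-72/7)²=1089/49
  (5-72/7)²=1369/49
  (4-72/7)²=1936/49
  (2-72/7)²=3364/49
  (16-72/7)²=1600/49
  (11-72/7)²=25/49
  (19-72/7)²=3721/49
Σ(x-μ)² = 1872/7
σ² = (1872/7)/7 = 1872/49

σ = √(1872/49) ≈ 6.1809


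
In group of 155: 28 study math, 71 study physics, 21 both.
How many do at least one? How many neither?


|A∪B| = 28+71-21 = 78
Neither = 155-78 = 77

At least one: 78; Neither: 77


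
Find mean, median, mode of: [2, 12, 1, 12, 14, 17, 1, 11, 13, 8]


Sorted: [1, 1, 2, 8, 11, 12, 12, 13, 14, 17]
Mean = 91/10
Median = 23/2
Freq: {2: 1, 12: 2, 1: 2, 14: 1, 17: 1, 11: 1, 13: 1, 8: 1}
Mode: [1, 12]

Mean=91/10, Median=23/2, Mode=[1, 12]


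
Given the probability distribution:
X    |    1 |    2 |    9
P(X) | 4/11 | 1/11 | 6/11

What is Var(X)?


E[X] = 60/11
E[X²] = 494/11
Var(X) = E[X²] - (E[X])² = 494/11 - 3600/121 = 1834/121

Var(X) = 1834/121 ≈ 15.1570


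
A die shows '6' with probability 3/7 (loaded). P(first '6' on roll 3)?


Geometric: P(X=3) = (1-p)^(k-1)×p = (4/7)^2×3/7 = 48/343

P(X=3) = 48/343 ≈ 13.99%


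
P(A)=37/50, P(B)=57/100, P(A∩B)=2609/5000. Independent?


P(A)×P(B) = 2109/5000
P(A∩B) = 2609/5000
Not equal → NOT independent

No, not independent


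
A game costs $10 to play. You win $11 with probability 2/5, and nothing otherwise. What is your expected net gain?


E[gain] = (11-10)×2/5 + (-10)×3/5
= 2/5 - 6 = -28/5

Expected net gain = $-28/5 ≈ $-5.60


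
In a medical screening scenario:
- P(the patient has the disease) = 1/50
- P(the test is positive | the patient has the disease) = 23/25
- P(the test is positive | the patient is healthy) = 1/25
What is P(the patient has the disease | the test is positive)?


Using Bayes' theorem:
P(A|B) = P(B|A)·P(A) / P(B)

P(the test is positive) = 23/25 × 1/50 + 1/25 × 49/50
= 23/1250 + 49/1250 = 36/625

P(the patient has the disease|the test is positive) = (23/1250) / (36/625) = 23/72

P(the patient has the disease|the test is positive) = 23/72 ≈ 31.94%


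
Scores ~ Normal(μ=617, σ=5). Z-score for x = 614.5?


z = (x - μ)/σ = (614.5 - 617)/5 = -0.5

z = -0.5


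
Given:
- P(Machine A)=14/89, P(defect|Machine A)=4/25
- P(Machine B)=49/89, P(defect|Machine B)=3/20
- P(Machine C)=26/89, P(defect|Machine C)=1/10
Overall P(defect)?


P(B) = Σ P(B|Aᵢ)×P(Aᵢ)
  4/25×14/89 = 56/2225
  3/20×49/89 = 147/1780
  1/10×26/89 = 13/445
Sum = 1219/8900

P(defect) = 1219/8900 ≈ 13.70%


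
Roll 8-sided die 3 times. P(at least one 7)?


P(no 7)^3 = (7/8)^3 = 343/512
P(≥1) = 1 - 343/512 = 169/512

P = 169/512 ≈ 33.01%


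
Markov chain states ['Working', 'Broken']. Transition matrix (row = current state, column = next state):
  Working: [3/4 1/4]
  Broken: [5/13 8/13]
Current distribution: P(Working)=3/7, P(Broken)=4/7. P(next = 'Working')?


P(next=Working) = Σᵢ P(now=i)×P(i→Working)
= 3/7×3/4 + 4/7×5/13
= 9/28 + 20/91 = 197/364

P = 197/364 ≈ 0.5412


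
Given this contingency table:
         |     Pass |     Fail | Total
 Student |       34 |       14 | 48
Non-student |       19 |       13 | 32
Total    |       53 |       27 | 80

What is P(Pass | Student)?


P(Pass | Student) = 34/(34+14) = 34/48 = 17/24

P(Pass|Student) = 17/24 ≈ 70.83%


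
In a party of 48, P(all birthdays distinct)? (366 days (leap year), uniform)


P(all different) = Π(366-i)/366 for i=0..47
= (366/366)×(365/366)×...×(319/366)
= 0.039768

P ≈ 0.0398 ≈ 3.98%


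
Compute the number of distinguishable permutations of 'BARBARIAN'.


Letters: 9, freq: {'B': 2, 'A': 3, 'R': 2, 'I': 1, 'N': 1}
9!/(2!×3!×2!×1!×1!) = 362880/24 = 15120

15120


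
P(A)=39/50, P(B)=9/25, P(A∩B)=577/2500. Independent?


P(A)×P(B) = 351/1250
P(A∩B) = 577/2500
Not equal → NOT independent

No, not independent


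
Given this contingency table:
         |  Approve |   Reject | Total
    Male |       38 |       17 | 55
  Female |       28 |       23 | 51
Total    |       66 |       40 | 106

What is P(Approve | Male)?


P(Approve | Male) = 38/(38+17) = 38/55

P(Approve|Male) = 38/55 ≈ 69.09%


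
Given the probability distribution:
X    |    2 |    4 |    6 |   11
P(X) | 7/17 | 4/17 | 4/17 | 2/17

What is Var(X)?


E[X] = 76/17
E[X²] = 478/17
Var(X) = E[X²] - (E[X])² = 478/17 - 5776/289 = 2350/289

Var(X) = 2350/289 ≈ 8.1315


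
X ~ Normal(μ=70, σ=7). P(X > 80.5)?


z = (80.5-70)/7 = 1.5
P(X > 80.5) = 1 - P(Z ≤ 1.5) = 1 - 0.9332 = 0.0668

P(X > 80.5) ≈ 0.0668


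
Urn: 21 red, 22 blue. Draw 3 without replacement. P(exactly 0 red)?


Hypergeometric: C(21,0)×C(22,3)/C(43,3)
= 1×1540/12341 = 220/1763

P(X=0) = 220/1763 ≈ 12.48%


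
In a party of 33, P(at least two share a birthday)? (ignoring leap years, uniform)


P(all different) = Π(365-i)/365 for i=0..32
= 0.225028
P(match) = 1 - 0.225028 = 0.774972

P ≈ 0.7750 ≈ 77.50%


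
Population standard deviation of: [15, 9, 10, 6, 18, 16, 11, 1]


Mean = 86/8 = 43/4
  (15-43/4)²=289/16
  (9-43/4)²=49/16
  (10-43/4)²=9/16
  (6-43/4)²=361/16
  (18-43/4)²=841/16
  (16-43/4)²=441/16
  (11-43/4)²=1/16
  (1-43/4)²=1521/16
Σ(x-μ)² = 439/2
σ² = (439/2)/8 = 439/16

σ = √(439/16) ≈ 5.2381


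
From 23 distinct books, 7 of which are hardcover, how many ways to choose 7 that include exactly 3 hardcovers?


Choose 3 of the 7 hardcovers and 4 of the other 16 books:
C(7,3)×C(16,4) = 35×1820 = 63700

63700


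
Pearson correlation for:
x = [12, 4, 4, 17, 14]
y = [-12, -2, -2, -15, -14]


n=5, Σx=51, Σy=-45, Σxy=-611, Σx²=661, Σy²=573
r = (5×(-611) - 51×(-45))/√((5×661 - 51²)(5×573 - (-45)²))
= -760/√(704×840) = -760/√591360 ≈ -760/768.9993 ≈ -0.9883

r ≈ -0.9883


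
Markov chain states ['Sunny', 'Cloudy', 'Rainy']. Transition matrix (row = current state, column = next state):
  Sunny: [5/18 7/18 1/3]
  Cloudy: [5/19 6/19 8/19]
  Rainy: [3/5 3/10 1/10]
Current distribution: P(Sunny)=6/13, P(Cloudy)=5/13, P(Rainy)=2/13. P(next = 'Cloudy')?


P(next=Cloudy) = Σᵢ P(now=i)×P(i→Cloudy)
= 6/13×7/18 + 5/13×6/19 + 2/13×3/10
= 7/39 + 30/247 + 3/65 = 1286/3705

P = 1286/3705 ≈ 0.3471


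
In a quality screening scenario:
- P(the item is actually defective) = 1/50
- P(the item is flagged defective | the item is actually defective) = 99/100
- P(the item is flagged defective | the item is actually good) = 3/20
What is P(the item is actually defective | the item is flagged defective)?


Using Bayes' theorem:
P(A|B) = P(B|A)·P(A) / P(B)

P(the item is flagged defective) = 99/100 × 1/50 + 3/20 × 49/50
= 99/5000 + 147/1000 = 417/2500

P(the item is actually defective|the item is flagged defective) = (99/5000) / (417/2500) = 33/278

P(the item is actually defective|the item is flagged defective) = 33/278 ≈ 11.87%


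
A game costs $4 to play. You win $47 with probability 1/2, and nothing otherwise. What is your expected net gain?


E[gain] = (47-4)×1/2 + (-4)×1/2
= 43/2 - 2 = 39/2

Expected net gain = $39/2 ≈ $19.50


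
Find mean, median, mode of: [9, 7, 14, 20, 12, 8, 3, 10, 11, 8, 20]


Sorted: [3, 7, 8, 8, 9, 10, 11, 12, 14, 20, 20]
Mean = 122/11
Median = 10
Freq: {9: 1, 7: 1, 14: 1, 20: 2, 12: 1, 8: 2, 3: 1, 10: 1, 11: 1}
Mode: [8, 20]

Mean=122/11, Median=10, Mode=[8, 20]


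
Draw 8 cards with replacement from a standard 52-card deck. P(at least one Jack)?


P(not a Jack) = 48/52 = 12/13
P(none in 8 draws) = (12/13)^8 = 429981696/815730721
P(≥1 Jack) = 1 - 429981696/815730721 = 385749025/815730721

P = 385749025/815730721 ≈ 47.29%


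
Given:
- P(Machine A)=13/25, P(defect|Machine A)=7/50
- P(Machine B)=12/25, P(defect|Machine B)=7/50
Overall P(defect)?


P(B) = Σ P(B|Aᵢ)×P(Aᵢ)
  7/50×13/25 = 91/1250
  7/50×12/25 = 42/625
Sum = 7/50

P(defect) = 7/50 ≈ 14.00%


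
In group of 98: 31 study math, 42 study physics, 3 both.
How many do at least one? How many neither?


|A∪B| = 31+42-3 = 70
Neither = 98-70 = 28

At least one: 70; Neither: 28


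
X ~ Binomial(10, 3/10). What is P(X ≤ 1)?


P(X ≤ 1) = Σ P(X=i) for i=0..1
P(X=0) = 282475249/10000000000
P(X=1) = 121060821/1000000000
Sum = 1493083459/10000000000

P(X ≤ 1) = 1493083459/10000000000 ≈ 14.93%


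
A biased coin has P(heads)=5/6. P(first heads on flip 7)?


Geometric: P(X=7) = (1-p)^(k-1)×p = (1/6)^6×5/6 = 5/279936

P(X=7) = 5/279936 ≈ 0.00%


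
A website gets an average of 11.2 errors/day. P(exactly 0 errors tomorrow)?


Poisson(λ=11.2): P(X=0) = e^(-λ)×λ^k/k!
= e^(-11.2) × 11.2^0 / 0!
≈ 1.367419607e-05 × 1 / 1 ≈ 0.000014

P(X=0) ≈ 0.000014 ≈ 0.00%


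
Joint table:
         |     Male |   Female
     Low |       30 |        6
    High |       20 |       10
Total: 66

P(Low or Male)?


P(Low∨Male) = P(Low) + P(Male) - P(Low∧Male)
= (36 + 50 - 30)/66 = 56/66 = 28/33

P = 28/33 ≈ 84.85%


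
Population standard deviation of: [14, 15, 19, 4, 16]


Mean = 68/5
  (14-68/5)²=4/25
  (15-68/5)²=49/25
  (19-68/5)²=729/25
  (4-68/5)²=2304/25
  (16-68/5)²=144/25
Σ(x-μ)² = 646/5
σ² = (646/5)/5 = 646/25

σ = √(646/25) ≈ 5.0833


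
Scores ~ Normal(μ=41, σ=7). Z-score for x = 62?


z = (x - μ)/σ = (62 - 41)/7 = 3.0

z = 3.0


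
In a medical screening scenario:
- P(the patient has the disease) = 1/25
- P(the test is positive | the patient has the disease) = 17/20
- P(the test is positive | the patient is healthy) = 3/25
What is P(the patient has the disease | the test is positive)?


Using Bayes' theorem:
P(A|B) = P(B|A)·P(A) / P(B)

P(the test is positive) = 17/20 × 1/25 + 3/25 × 24/25
= 17/500 + 72/625 = 373/2500

P(the patient has the disease|the test is positive) = (17/500) / (373/2500) = 85/373

P(the patient has the disease|the test is positive) = 85/373 ≈ 22.79%


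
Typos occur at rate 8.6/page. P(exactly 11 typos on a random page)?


Poisson(λ=8.6): P(X=11) = e^(-λ)×λ^k/k!
= e^(-8.6) × 8.6^11 / 11!
≈ 0.0001841057937 × 19031935784.4 / 39916800 ≈ 0.087780

P(X=11) ≈ 0.087780 ≈ 8.78%


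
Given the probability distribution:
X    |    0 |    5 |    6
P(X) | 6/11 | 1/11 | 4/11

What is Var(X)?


E[X] = 29/11
E[X²] = 169/11
Var(X) = E[X²] - (E[X])² = 169/11 - 841/121 = 1018/121

Var(X) = 1018/121 ≈ 8.4132


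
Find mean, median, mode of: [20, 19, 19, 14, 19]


Sorted: [14, 19, 19, 19, 20]
Mean = 91/5
Median = 19
Freq: {20: 1, 19: 3, 14: 1}
Mode: [19]

Mean=91/5, Median=19, Mode=19


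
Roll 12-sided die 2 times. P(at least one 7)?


P(no 7)^2 = (11/12)^2 = 121/144
P(≥1) = 1 - 121/144 = 23/144

P = 23/144 ≈ 15.97%


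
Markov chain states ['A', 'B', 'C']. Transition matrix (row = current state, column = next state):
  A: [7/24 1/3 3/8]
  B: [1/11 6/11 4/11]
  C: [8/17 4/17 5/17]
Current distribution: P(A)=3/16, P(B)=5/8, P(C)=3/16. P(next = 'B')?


P(next=B) = Σᵢ P(now=i)×P(i→B)
= 3/16×1/3 + 5/8×6/11 + 3/16×4/17
= 1/16 + 15/44 + 3/68 = 1339/2992

P = 1339/2992 ≈ 0.4475


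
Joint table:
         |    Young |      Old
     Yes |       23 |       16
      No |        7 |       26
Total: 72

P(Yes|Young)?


P(Yes|Young) = 23/(23+7) = 23/30

P = 23/30 ≈ 76.67%


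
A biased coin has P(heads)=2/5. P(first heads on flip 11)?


Geometric: P(X=11) = (1-p)^(k-1)×p = (3/5)^10×2/5 = 118098/48828125

P(X=11) = 118098/48828125 ≈ 0.24%


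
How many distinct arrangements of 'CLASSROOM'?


Letters: 9, freq: {'C': 1, 'L': 1, 'A': 1, 'S': 2, 'R': 1, 'O': 2, 'M': 1}
9!/(1!×1!×1!×2!×1!×2!×1!) = 362880/4 = 90720

90720


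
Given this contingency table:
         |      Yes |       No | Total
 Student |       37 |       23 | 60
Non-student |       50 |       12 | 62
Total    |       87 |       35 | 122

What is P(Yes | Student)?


P(Yes | Student) = 37/(37+23) = 37/60

P(Yes|Student) = 37/60 ≈ 61.67%


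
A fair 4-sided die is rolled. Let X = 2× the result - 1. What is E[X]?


E[die] = (1+4)/2 = 5/2
E[X] = 2×5/2 - 1 = 4

E[X] = 4


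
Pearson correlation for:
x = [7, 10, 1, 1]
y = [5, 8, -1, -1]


n=4, Σx=19, Σy=11, Σxy=113, Σx²=151, Σy²=91
r = (4×113 - 19×11)/√((4×151 - 19²)(4×91 - 11²))
= 243/√(243×243) = 243/√59049 ≈ 243/243.0000 ≈ 1.0000

r ≈ 1.0000


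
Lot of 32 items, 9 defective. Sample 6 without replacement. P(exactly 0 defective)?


Hypergeometric: C(9,0)×C(23,6)/C(32,6)
= 1×100947/906192 = 4807/43152

P(X=0) = 4807/43152 ≈ 11.14%


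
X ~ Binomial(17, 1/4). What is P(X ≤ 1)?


P(X ≤ 1) = Σ P(X=i) for i=0..1
P(X=0) = 129140163/17179869184
P(X=1) = 731794257/17179869184
Sum = 215233605/4294967296

P(X ≤ 1) = 215233605/4294967296 ≈ 5.01%


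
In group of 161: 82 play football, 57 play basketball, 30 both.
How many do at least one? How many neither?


|A∪B| = 82+57-30 = 109
Neither = 161-109 = 52

At least one: 109; Neither: 52


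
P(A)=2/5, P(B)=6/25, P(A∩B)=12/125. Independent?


P(A)×P(B) = 12/125
P(A∩B) = 12/125
Equal ✓ → Independent

Yes, independent


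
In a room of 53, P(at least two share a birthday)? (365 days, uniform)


P(all different) = Π(365-i)/365 for i=0..52
= 0.018862
P(match) = 1 - 0.018862 = 0.981138

P ≈ 0.9811 ≈ 98.11%


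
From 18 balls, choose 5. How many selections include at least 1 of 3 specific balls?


Complement: C(18,5) - C(15,5) = 8568 - 3003 = 5565

5565


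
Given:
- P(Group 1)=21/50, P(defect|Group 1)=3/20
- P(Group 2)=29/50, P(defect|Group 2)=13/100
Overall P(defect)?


P(B) = Σ P(B|Aᵢ)×P(Aᵢ)
  3/20×21/50 = 63/1000
  13/100×29/50 = 377/5000
Sum = 173/1250

P(defect) = 173/1250 ≈ 13.84%


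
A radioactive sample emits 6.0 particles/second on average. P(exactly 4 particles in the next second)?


Poisson(λ=6.0): P(X=4) = e^(-λ)×λ^k/k!
= e^(-6.0) × 6.0^4 / 4!
≈ 0.002478752177 × 1296 / 24 ≈ 0.133853

P(X=4) ≈ 0.133853 ≈ 13.39%


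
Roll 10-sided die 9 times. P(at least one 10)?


P(no 10)^9 = (9/10)^9 = 387420489/1000000000
P(≥1) = 1 - 387420489/1000000000 = 612579511/1000000000

P = 612579511/1000000000 ≈ 61.26%


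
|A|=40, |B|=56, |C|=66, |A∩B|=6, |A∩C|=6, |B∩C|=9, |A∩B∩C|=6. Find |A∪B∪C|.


|A∪B∪C| = 40+56+66-6-6-9+6 = 147

|A∪B∪C| = 147


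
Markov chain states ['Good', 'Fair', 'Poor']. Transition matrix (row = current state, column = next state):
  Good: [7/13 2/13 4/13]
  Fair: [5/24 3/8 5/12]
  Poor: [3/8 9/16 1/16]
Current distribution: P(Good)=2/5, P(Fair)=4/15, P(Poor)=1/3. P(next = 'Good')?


P(next=Good) = Σᵢ P(now=i)×P(i→Good)
= 2/5×7/13 + 4/15×5/24 + 1/3×3/8
= 14/65 + 1/18 + 1/8 = 1853/4680

P = 1853/4680 ≈ 0.3959


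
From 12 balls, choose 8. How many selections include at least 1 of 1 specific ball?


Complement: C(12,8) - C(11,8) = 495 - 165 = 330

330


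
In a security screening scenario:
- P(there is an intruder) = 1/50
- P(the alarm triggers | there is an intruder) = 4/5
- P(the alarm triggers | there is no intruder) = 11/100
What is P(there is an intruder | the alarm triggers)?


Using Bayes' theorem:
P(A|B) = P(B|A)·P(A) / P(B)

P(the alarm triggers) = 4/5 × 1/50 + 11/100 × 49/50
= 2/125 + 539/5000 = 619/5000

P(there is an intruder|the alarm triggers) = (2/125) / (619/5000) = 80/619

P(there is an intruder|the alarm triggers) = 80/619 ≈ 12.92%


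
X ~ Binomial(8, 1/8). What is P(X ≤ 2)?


P(X ≤ 2) = Σ P(X=i) for i=0..2
P(X=0) = 5764801/16777216
P(X=1) = 823543/2097152
P(X=2) = 823543/4194304
Sum = 15647317/16777216

P(X ≤ 2) = 15647317/16777216 ≈ 93.27%


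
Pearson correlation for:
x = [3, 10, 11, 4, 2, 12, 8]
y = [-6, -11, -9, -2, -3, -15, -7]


n=7, Σx=50, Σy=-53, Σxy=-477, Σx²=458, Σy²=525
r = (7×(-477) - 50×(-53))/√((7×458 - 50²)(7×525 - (-53)²))
= -689/√(706×866) = -689/√611396 ≈ -689/781.9182 ≈ -0.8812

r ≈ -0.8812


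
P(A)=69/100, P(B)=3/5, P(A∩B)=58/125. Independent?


P(A)×P(B) = 207/500
P(A∩B) = 58/125
Not equal → NOT independent

No, not independent


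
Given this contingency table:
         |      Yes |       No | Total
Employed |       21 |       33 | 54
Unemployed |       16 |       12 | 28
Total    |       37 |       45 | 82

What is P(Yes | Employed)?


P(Yes | Employed) = 21/(21+33) = 21/54 = 7/18

P(Yes|Employed) = 7/18 ≈ 38.89%


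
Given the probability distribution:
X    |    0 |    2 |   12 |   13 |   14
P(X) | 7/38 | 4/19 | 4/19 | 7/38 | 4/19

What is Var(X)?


E[X] = 315/38
E[X²] = 3935/38
Var(X) = E[X²] - (E[X])² = 3935/38 - 99225/1444 = 50305/1444

Var(X) = 50305/1444 ≈ 34.8373


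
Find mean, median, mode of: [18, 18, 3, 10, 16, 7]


Sorted: [3, 7, 10, 16, 18, 18]
Mean = 72/6 = 12
Median = 13
Freq: {18: 2, 3: 1, 10: 1, 16: 1, 7: 1}
Mode: [18]

Mean=12, Median=13, Mode=18


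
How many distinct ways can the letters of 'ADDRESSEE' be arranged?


Letters: 9, freq: {'A': 1, 'D': 2, 'R': 1, 'E': 3, 'S': 2}
9!/(1!×2!×1!×3!×2!) = 362880/24 = 15120

15120


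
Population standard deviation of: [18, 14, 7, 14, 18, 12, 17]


Mean = 100/7
  (18-100/7)²=676/49
  (14-100/7)²=4/49
  (7-100/7)²=2601/49
  (14-100/7)²=4/49
  (18-100/7)²=676/49
  (12-100/7)²=256/49
  (17-100/7)²=361/49
Σ(x-μ)² = 654/7
σ² = (654/7)/7 = 654/49

σ = √(654/49) ≈ 3.6533


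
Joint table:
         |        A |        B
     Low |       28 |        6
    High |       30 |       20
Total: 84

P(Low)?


P(Low) = (28+6)/84 = 34/84 = 17/42

P(Low) = 17/42 ≈ 40.48%


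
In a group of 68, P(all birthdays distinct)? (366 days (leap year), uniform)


P(all different) = Π(366-i)/366 for i=0..67
= (366/366)×(365/366)×...×(299/366)
= 0.001299

P ≈ 0.0013 ≈ 0.13%


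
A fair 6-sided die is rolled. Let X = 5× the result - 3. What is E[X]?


E[die] = (1+6)/2 = 7/2
E[X] = 5×7/2 - 3 = 29/2

E[X] = 29/2


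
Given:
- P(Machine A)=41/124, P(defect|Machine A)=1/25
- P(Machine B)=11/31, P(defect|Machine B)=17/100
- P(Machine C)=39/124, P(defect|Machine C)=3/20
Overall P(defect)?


P(B) = Σ P(B|Aᵢ)×P(Aᵢ)
  1/25×41/124 = 41/3100
  17/100×11/31 = 187/3100
  3/20×39/124 = 117/2480
Sum = 1497/12400

P(defect) = 1497/12400 ≈ 12.07%


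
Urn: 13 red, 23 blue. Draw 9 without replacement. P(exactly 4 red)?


Hypergeometric: C(13,4)×C(23,5)/C(36,9)
= 715×33649/94143280 = 62491/244528

P(X=4) = 62491/244528 ≈ 25.56%


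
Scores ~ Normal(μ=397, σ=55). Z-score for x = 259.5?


z = (x - μ)/σ = (259.5 - 397)/55 = -2.5

z = -2.5


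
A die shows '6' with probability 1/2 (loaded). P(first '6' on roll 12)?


Geometric: P(X=12) = (1-p)^(k-1)×p = (1/2)^11×1/2 = 1/4096

P(X=12) = 1/4096 ≈ 0.02%


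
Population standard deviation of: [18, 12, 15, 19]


Mean = 64/4 = 16
  (18-16)²=4
  (12-16)²=16
  (15-16)²=1
  (19-16)²=9
Σ(x-μ)² = 30
σ² = 30/4 = 15/2

σ = √(15/2) ≈ 2.7386


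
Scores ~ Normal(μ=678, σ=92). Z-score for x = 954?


z = (x - μ)/σ = (954 - 678)/92 = 3.0

z = 3.0


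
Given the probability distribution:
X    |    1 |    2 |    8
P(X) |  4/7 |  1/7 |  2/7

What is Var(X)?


E[X] = 22/7
E[X²] = 136/7
Var(X) = E[X²] - (E[X])² = 136/7 - 484/49 = 468/49

Var(X) = 468/49 ≈ 9.5510


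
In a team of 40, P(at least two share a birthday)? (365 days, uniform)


P(all different) = Π(365-i)/365 for i=0..39
= 0.108768
P(match) = 1 - 0.108768 = 0.891232

P ≈ 0.8912 ≈ 89.12%


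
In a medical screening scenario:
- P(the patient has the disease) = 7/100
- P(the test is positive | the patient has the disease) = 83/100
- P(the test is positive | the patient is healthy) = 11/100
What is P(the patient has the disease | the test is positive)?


Using Bayes' theorem:
P(A|B) = P(B|A)·P(A) / P(B)

P(the test is positive) = 83/100 × 7/100 + 11/100 × 93/100
= 581/10000 + 1023/10000 = 401/2500

P(the patient has the disease|the test is positive) = (581/10000) / (401/2500) = 581/1604

P(the patient has the disease|the test is positive) = 581/1604 ≈ 36.22%


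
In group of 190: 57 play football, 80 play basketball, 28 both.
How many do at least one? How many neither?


|A∪B| = 57+80-28 = 109
Neither = 190-109 = 81

At least one: 109; Neither: 81


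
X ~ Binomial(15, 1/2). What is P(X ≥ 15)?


P(X ≥ 15) = Σ P(X=i) for i=15..15
P(X=15) = 1/32768
Sum = 1/32768

P(X ≥ 15) = 1/32768 ≈ 0.00%


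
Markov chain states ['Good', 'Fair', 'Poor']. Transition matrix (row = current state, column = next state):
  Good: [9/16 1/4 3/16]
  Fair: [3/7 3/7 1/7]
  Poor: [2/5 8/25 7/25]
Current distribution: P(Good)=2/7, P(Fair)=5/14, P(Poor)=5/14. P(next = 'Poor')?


P(next=Poor) = Σᵢ P(now=i)×P(i→Poor)
= 2/7×3/16 + 5/14×1/7 + 5/14×7/25
= 3/56 + 5/98 + 1/10 = 401/1960

P = 401/1960 ≈ 0.2046


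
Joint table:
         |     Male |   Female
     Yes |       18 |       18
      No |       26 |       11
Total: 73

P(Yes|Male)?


P(Yes|Male) = 18/(18+26) = 18/44 = 9/22

P = 9/22 ≈ 40.91%


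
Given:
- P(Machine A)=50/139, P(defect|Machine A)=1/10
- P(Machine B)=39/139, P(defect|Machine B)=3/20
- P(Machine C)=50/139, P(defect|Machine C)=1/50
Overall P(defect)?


P(B) = Σ P(B|Aᵢ)×P(Aᵢ)
  1/10×50/139 = 5/139
  3/20×39/139 = 117/2780
  1/50×50/139 = 1/139
Sum = 237/2780

P(defect) = 237/2780 ≈ 8.53%


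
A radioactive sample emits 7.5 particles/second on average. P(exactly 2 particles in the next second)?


Poisson(λ=7.5): P(X=2) = e^(-λ)×λ^k/k!
= e^(-7.5) × 7.5^2 / 2!
≈ 0.0005530843701 × 56.25 / 2 ≈ 0.015555

P(X=2) ≈ 0.015555 ≈ 1.56%


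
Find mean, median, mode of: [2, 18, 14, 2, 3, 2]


Sorted: [2, 2, 2, 3, 14, 18]
Mean = 41/6
Median = 5/2
Freq: {2: 3, 18: 1, 14: 1, 3: 1}
Mode: [2]

Mean=41/6, Median=5/2, Mode=2


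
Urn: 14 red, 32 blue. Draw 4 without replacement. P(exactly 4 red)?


Hypergeometric: C(14,4)×C(32,0)/C(46,4)
= 1001×1/163185 = 91/14835

P(X=4) = 91/14835 ≈ 0.61%


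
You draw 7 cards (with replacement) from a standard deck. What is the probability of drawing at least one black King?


P(not a black King) = 50/52 = 25/26
P(none in 7 draws) = (25/26)^7 = 6103515625/8031810176
P(≥1 black King) = 1 - 6103515625/8031810176 = 1928294551/8031810176

P = 1928294551/8031810176 ≈ 24.01%


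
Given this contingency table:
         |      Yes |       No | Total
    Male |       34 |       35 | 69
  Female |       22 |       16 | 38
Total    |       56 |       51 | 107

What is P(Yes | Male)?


P(Yes | Male) = 34/(34+35) = 34/69

P(Yes|Male) = 34/69 ≈ 49.28%


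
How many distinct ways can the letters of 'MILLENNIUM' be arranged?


Letters: 10, freq: {'M': 2, 'I': 2, 'L': 2, 'E': 1, 'N': 2, 'U': 1}
10!/(2!×2!×2!×1!×2!×1!) = 3628800/16 = 226800

226800


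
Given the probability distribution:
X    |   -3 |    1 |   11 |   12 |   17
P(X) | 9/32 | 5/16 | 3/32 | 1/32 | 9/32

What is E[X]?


E[X] = Σ x·P(X=x)
= (-3)×(9/32) + (1)×(5/16) + (11)×(3/32) + (12)×(1/32) + (17)×(9/32)
= 181/32

E[X] = 181/32


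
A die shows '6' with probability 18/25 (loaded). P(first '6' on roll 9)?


Geometric: P(X=9) = (1-p)^(k-1)×p = (7/25)^8×18/25 = 103766418/3814697265625

P(X=9) = 103766418/3814697265625 ≈ 0.00%


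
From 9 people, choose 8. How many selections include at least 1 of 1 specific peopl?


Complement: C(9,8) - C(8,8) = 9 - 1 = 8

8


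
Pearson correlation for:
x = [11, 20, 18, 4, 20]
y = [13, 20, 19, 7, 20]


n=5, Σx=73, Σy=79, Σxy=1313, Σx²=1261, Σy²=1379
r = (5×1313 - 73×79)/√((5×1261 - 73²)(5×1379 - 79²))
= 798/√(976×654) = 798/√638304 ≈ 798/798.9393 ≈ 0.9988

r ≈ 0.9988


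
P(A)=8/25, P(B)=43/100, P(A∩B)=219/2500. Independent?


P(A)×P(B) = 86/625
P(A∩B) = 219/2500
Not equal → NOT independent

No, not independent


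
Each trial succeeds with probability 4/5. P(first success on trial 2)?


Geometric: P(X=2) = (1-p)^(k-1)×p = (1/5)^1×4/5 = 4/25

P(X=2) = 4/25 ≈ 16.00%


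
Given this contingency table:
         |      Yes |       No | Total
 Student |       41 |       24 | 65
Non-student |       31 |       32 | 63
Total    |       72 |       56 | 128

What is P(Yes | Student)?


P(Yes | Student) = 41/(41+24) = 41/65

P(Yes|Student) = 41/65 ≈ 63.08%


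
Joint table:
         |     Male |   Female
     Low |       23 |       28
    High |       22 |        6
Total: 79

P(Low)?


P(Low) = (23+28)/79 = 51/79

P(Low) = 51/79 ≈ 64.56%


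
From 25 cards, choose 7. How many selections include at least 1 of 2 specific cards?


Complement: C(25,7) - C(23,7) = 480700 - 245157 = 235543

235543


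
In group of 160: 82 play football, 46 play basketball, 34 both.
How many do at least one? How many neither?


|A∪B| = 82+46-34 = 94
Neither = 160-94 = 66

At least one: 94; Neither: 66
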